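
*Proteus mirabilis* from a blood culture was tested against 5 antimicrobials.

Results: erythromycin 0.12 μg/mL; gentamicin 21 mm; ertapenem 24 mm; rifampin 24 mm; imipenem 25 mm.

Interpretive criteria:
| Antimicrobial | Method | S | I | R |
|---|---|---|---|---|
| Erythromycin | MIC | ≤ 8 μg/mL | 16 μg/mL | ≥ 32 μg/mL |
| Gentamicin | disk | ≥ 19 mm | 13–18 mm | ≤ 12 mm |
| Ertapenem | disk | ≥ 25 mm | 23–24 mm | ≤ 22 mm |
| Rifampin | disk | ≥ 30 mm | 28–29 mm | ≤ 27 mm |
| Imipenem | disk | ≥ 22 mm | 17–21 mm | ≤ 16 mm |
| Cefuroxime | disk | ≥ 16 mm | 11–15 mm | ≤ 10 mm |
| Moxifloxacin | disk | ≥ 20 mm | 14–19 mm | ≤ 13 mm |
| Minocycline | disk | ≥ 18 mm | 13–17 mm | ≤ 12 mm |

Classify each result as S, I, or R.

S, S, I, R, S

Erythromycin (0.12 μg/mL) ≤ 8 μg/mL ⇒ S
Gentamicin: 21 mm is ≥ 19 mm — Susceptible
Ertapenem 24 mm: in 23–24 mm → I
Rifampin (24 mm) ≤ 27 mm ⇒ R
Imipenem: 25 mm is ≥ 22 mm → susceptible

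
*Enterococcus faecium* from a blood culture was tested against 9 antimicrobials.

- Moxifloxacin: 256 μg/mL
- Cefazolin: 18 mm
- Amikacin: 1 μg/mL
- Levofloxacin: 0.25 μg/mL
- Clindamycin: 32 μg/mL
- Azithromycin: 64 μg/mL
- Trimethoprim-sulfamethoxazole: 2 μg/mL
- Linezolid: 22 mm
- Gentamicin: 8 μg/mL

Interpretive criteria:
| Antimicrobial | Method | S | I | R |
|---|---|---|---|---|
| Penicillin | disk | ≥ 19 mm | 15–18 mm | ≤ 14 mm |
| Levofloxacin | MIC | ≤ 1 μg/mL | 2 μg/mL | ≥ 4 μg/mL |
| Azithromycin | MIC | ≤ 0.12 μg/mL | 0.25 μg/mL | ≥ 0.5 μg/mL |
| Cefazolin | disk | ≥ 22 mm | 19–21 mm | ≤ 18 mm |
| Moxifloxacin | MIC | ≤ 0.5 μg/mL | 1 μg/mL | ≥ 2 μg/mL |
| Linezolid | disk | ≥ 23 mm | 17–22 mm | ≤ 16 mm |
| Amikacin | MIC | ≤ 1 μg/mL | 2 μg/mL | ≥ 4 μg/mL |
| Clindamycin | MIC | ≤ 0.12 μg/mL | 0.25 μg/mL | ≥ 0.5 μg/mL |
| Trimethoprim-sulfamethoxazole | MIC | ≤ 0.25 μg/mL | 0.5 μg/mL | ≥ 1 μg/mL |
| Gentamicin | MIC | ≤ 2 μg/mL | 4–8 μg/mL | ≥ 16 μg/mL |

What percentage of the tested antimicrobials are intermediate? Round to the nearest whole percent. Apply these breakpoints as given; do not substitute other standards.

Moxifloxacin (256 μg/mL) ≥ 2 μg/mL — resistant
Cefazolin: 18 mm is ≤ 18 mm ⇒ R
Amikacin: 1 μg/mL is ≤ 1 μg/mL — Susceptible
Levofloxacin: 0.25 μg/mL is ≤ 1 μg/mL → susceptible
Clindamycin 32 μg/mL: ≥ 0.5 μg/mL ⇒ R
Azithromycin 64 μg/mL: ≥ 0.5 μg/mL — resistant
Trimethoprim-sulfamethoxazole 2 μg/mL: ≥ 1 μg/mL — R
Linezolid (22 mm) in 17–22 mm — I
Gentamicin (8 μg/mL) in 4–8 μg/mL ⇒ Intermediate
Intermediate: 2/9

22%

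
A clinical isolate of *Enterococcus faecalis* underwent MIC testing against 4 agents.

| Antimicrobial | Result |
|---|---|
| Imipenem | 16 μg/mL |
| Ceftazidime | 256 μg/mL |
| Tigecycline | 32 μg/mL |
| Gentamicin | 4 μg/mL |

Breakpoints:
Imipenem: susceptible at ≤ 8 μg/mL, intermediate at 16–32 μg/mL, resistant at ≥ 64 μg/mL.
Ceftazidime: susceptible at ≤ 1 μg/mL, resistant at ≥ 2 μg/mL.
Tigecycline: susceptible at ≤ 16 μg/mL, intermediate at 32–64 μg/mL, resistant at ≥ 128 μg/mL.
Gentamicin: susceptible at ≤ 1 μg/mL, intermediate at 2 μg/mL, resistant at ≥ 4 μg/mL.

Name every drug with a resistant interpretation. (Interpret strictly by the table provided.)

Imipenem: 16 μg/mL is in 16–32 μg/mL — Intermediate
Ceftazidime: 256 μg/mL is ≥ 2 μg/mL ⇒ resistant
Tigecycline (32 μg/mL) in 32–64 μg/mL ⇒ intermediate
Gentamicin 4 μg/mL: ≥ 4 μg/mL — R

ceftazidime, gentamicin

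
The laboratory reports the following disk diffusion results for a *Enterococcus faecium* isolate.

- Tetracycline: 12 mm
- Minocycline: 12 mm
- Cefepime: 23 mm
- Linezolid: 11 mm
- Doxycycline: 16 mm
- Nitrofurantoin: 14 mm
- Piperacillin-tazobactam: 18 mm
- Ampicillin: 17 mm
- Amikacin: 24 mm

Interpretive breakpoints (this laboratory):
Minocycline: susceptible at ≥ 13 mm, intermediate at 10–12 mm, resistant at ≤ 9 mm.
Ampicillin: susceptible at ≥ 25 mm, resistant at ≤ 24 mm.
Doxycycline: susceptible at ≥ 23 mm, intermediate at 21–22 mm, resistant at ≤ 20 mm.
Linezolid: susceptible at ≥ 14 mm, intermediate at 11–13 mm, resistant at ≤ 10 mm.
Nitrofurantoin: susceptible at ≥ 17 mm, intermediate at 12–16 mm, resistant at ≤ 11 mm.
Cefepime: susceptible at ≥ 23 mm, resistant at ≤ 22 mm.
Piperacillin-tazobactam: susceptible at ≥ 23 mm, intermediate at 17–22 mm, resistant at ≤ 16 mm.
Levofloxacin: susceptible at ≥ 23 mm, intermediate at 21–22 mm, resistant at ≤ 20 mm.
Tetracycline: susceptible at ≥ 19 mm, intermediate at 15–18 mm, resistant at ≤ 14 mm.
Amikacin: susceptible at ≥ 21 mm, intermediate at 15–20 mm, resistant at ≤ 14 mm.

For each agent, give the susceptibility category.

Tetracycline 12 mm: ≤ 14 mm ⇒ Resistant
Minocycline: 12 mm is in 10–12 mm ⇒ intermediate
Cefepime (23 mm) ≥ 23 mm → susceptible
Linezolid (11 mm) in 11–13 mm → Intermediate
Doxycycline (16 mm) ≤ 20 mm — Resistant
Nitrofurantoin (14 mm) in 12–16 mm → Intermediate
Piperacillin-tazobactam (18 mm) in 17–22 mm → intermediate
Ampicillin 17 mm: ≤ 24 mm ⇒ R
Amikacin: 24 mm is ≥ 21 mm ⇒ S

R, I, S, I, R, I, I, R, S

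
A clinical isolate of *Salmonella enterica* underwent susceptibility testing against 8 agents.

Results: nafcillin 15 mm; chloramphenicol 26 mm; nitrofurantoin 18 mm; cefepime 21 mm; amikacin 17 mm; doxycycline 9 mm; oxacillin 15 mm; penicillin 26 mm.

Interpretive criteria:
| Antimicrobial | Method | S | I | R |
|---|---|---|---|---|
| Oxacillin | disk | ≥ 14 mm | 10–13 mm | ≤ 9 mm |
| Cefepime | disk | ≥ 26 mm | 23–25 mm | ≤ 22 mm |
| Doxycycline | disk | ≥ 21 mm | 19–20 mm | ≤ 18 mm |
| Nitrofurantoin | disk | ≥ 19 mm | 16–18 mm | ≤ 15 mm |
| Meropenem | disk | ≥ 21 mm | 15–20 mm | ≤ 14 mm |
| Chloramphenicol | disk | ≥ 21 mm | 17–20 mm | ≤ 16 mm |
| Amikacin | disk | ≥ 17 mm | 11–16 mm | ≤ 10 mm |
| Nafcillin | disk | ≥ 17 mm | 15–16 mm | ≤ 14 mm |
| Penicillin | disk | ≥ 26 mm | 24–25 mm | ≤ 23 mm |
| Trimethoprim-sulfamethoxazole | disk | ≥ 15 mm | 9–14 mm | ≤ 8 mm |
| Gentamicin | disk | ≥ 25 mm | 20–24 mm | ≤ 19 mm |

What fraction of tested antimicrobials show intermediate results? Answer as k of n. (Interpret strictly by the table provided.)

2 of 8

Nafcillin 15 mm: in 15–16 mm ⇒ I
Chloramphenicol (26 mm) ≥ 21 mm — Susceptible
Nitrofurantoin 18 mm: in 16–18 mm ⇒ intermediate
Cefepime 21 mm: ≤ 22 mm — resistant
Amikacin (17 mm) ≥ 17 mm ⇒ S
Doxycycline (9 mm) ≤ 18 mm ⇒ R
Oxacillin 15 mm: ≥ 14 mm ⇒ susceptible
Penicillin: 26 mm is ≥ 26 mm ⇒ S
Intermediate: 2/8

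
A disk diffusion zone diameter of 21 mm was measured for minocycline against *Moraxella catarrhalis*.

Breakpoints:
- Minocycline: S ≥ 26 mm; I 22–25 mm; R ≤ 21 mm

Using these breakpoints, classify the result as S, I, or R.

Resistant

Minocycline: 21 mm is ≤ 21 mm ⇒ Resistant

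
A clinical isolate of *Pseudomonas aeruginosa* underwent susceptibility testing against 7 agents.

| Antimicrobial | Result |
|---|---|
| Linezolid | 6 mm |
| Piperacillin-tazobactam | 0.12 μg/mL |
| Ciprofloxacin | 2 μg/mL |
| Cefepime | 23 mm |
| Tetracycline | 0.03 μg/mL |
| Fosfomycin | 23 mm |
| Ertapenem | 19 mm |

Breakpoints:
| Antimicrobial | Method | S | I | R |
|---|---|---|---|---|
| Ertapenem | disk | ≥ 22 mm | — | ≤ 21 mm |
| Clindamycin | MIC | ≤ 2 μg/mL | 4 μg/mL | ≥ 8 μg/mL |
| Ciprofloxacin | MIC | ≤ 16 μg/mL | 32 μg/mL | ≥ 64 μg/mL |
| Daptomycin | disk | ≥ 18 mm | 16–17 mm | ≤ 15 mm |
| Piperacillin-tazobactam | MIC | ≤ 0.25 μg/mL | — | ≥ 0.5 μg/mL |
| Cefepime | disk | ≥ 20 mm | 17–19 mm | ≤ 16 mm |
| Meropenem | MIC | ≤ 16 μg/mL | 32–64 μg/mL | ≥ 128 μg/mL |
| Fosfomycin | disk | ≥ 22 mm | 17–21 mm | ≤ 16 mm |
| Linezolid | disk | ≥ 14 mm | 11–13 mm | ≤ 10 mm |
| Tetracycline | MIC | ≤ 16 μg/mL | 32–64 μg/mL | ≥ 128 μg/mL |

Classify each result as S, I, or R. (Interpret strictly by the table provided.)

R, S, S, S, S, S, R

Linezolid (6 mm) ≤ 10 mm ⇒ Resistant
Piperacillin-tazobactam (0.12 μg/mL) ≤ 0.25 μg/mL — Susceptible
Ciprofloxacin 2 μg/mL: ≤ 16 μg/mL ⇒ Susceptible
Cefepime (23 mm) ≥ 20 mm → S
Tetracycline: 0.03 μg/mL is ≤ 16 μg/mL ⇒ S
Fosfomycin: 23 mm is ≥ 22 mm ⇒ susceptible
Ertapenem 19 mm: ≤ 21 mm ⇒ Resistant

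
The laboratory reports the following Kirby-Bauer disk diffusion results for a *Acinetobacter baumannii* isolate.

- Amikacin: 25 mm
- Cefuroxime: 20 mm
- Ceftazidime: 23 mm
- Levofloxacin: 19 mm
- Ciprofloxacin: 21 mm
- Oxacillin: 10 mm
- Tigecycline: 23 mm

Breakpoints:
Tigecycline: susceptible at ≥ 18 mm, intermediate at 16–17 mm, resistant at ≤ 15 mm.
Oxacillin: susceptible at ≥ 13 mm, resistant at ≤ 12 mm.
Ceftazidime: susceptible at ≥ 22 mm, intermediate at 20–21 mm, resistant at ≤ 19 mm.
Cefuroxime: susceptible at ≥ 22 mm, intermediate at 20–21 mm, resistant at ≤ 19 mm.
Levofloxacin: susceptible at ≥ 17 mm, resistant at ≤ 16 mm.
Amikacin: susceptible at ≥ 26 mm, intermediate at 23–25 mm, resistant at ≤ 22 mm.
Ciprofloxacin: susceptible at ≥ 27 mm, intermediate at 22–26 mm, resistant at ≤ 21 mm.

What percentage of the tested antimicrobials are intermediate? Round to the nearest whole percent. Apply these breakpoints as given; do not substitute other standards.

Amikacin (25 mm) in 23–25 mm ⇒ intermediate
Cefuroxime 20 mm: in 20–21 mm — I
Ceftazidime 23 mm: ≥ 22 mm — S
Levofloxacin (19 mm) ≥ 17 mm ⇒ Susceptible
Ciprofloxacin 21 mm: ≤ 21 mm — Resistant
Oxacillin: 10 mm is ≤ 12 mm ⇒ resistant
Tigecycline 23 mm: ≥ 18 mm — susceptible
Intermediate: 2/7

29%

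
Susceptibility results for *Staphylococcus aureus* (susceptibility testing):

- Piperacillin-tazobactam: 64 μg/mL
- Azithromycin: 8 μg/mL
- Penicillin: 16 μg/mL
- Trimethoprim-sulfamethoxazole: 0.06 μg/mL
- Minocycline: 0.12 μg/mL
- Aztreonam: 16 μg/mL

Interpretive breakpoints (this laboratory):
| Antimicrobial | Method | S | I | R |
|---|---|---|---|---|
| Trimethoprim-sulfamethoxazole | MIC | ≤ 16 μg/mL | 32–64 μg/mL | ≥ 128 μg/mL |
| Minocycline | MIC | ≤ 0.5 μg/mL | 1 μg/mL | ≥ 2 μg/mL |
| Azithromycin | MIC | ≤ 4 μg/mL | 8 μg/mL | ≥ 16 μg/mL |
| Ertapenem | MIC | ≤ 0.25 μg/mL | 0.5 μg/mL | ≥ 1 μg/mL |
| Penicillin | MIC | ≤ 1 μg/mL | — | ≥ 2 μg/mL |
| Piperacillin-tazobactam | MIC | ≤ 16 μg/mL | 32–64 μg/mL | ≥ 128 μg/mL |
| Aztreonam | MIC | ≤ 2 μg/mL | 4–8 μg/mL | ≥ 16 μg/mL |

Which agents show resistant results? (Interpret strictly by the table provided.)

penicillin, aztreonam

Piperacillin-tazobactam 64 μg/mL: in 32–64 μg/mL ⇒ I
Azithromycin: 8 μg/mL is = 8 μg/mL ⇒ intermediate
Penicillin (16 μg/mL) ≥ 2 μg/mL — Resistant
Trimethoprim-sulfamethoxazole 0.06 μg/mL: ≤ 16 μg/mL → susceptible
Minocycline 0.12 μg/mL: ≤ 0.5 μg/mL — Susceptible
Aztreonam 16 μg/mL: ≥ 16 μg/mL — resistant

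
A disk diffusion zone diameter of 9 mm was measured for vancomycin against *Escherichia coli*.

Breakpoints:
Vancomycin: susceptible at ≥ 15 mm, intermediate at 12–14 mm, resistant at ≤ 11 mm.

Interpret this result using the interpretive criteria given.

R

Vancomycin: 9 mm is ≤ 11 mm — Resistant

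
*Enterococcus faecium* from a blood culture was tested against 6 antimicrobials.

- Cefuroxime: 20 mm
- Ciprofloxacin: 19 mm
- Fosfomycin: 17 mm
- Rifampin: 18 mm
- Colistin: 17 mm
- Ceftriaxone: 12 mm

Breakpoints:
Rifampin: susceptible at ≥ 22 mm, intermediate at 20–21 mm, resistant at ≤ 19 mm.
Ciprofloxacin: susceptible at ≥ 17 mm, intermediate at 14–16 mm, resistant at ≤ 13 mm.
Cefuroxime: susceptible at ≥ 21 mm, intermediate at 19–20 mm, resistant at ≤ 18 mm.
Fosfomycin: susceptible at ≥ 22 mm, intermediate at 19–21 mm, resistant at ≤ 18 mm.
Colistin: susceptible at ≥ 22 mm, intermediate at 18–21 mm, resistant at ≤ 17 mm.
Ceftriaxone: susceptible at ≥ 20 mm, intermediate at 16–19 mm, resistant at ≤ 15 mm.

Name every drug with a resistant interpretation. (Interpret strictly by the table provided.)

Cefuroxime (20 mm) in 19–20 mm → Intermediate
Ciprofloxacin: 19 mm is ≥ 17 mm → Susceptible
Fosfomycin (17 mm) ≤ 18 mm ⇒ resistant
Rifampin 18 mm: ≤ 19 mm — R
Colistin 17 mm: ≤ 17 mm → R
Ceftriaxone (12 mm) ≤ 15 mm — R

fosfomycin, rifampin, colistin, ceftriaxone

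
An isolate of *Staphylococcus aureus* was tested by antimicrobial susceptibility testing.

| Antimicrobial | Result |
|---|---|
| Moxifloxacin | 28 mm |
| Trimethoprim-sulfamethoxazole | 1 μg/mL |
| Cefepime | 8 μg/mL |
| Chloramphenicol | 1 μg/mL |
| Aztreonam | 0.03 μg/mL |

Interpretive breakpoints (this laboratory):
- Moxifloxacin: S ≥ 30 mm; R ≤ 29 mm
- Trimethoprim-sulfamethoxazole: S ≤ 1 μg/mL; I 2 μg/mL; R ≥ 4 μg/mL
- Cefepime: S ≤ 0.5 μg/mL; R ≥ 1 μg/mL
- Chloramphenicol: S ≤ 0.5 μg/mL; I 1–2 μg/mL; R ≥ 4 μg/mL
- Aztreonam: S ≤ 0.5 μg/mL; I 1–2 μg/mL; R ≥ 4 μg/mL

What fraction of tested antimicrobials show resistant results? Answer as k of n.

Moxifloxacin: 28 mm is ≤ 29 mm ⇒ resistant
Trimethoprim-sulfamethoxazole (1 μg/mL) ≤ 1 μg/mL ⇒ S
Cefepime (8 μg/mL) ≥ 1 μg/mL — R
Chloramphenicol: 1 μg/mL is in 1–2 μg/mL — intermediate
Aztreonam: 0.03 μg/mL is ≤ 0.5 μg/mL — susceptible
Resistant: 2/5

2 of 5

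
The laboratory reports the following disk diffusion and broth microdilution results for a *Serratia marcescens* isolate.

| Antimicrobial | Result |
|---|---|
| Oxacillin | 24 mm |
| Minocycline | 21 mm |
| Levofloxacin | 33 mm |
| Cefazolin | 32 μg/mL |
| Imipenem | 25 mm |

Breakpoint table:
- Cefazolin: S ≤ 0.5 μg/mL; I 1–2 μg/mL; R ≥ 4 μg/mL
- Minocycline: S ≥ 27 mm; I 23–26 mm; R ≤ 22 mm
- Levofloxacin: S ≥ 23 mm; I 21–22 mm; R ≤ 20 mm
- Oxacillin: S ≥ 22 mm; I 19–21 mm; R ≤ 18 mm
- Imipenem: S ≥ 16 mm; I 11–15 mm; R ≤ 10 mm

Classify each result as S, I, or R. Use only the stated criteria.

Oxacillin (24 mm) ≥ 22 mm → S
Minocycline: 21 mm is ≤ 22 mm → resistant
Levofloxacin (33 mm) ≥ 23 mm → susceptible
Cefazolin 32 μg/mL: ≥ 4 μg/mL ⇒ R
Imipenem 25 mm: ≥ 16 mm ⇒ S

S, R, S, R, S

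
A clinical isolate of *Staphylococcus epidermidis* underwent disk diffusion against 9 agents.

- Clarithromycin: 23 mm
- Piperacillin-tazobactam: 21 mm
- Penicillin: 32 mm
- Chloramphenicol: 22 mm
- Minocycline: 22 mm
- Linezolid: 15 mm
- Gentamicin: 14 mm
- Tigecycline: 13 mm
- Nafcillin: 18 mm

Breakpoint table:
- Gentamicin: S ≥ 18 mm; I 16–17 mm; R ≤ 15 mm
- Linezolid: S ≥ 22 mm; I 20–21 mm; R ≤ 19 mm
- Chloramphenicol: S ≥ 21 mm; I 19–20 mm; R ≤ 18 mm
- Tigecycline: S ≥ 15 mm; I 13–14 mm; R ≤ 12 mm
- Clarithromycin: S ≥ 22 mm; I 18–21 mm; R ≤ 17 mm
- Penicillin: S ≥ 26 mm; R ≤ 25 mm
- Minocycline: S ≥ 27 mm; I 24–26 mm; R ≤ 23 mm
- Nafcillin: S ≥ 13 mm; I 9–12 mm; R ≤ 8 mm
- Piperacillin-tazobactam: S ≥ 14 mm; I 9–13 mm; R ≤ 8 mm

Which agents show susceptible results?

Clarithromycin: 23 mm is ≥ 22 mm → Susceptible
Piperacillin-tazobactam: 21 mm is ≥ 14 mm ⇒ susceptible
Penicillin: 32 mm is ≥ 26 mm → Susceptible
Chloramphenicol: 22 mm is ≥ 21 mm → susceptible
Minocycline (22 mm) ≤ 23 mm → Resistant
Linezolid 15 mm: ≤ 19 mm → resistant
Gentamicin: 14 mm is ≤ 15 mm — resistant
Tigecycline: 13 mm is in 13–14 mm → Intermediate
Nafcillin (18 mm) ≥ 13 mm — Susceptible

clarithromycin, piperacillin-tazobactam, penicillin, chloramphenicol, nafcillin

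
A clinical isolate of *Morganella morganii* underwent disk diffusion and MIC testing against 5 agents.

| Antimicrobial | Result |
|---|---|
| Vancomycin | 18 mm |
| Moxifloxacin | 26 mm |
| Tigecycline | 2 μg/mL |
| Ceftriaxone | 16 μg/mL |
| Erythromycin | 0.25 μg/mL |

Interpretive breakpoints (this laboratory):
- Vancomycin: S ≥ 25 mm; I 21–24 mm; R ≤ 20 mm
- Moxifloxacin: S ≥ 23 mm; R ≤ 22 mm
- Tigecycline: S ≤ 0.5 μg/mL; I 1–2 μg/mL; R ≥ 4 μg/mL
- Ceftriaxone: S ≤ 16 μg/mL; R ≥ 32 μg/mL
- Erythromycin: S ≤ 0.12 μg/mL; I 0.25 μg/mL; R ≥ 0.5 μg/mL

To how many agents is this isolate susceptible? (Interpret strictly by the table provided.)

2

Vancomycin 18 mm: ≤ 20 mm — R
Moxifloxacin: 26 mm is ≥ 23 mm — Susceptible
Tigecycline (2 μg/mL) in 1–2 μg/mL ⇒ intermediate
Ceftriaxone 16 μg/mL: ≤ 16 μg/mL → susceptible
Erythromycin: 0.25 μg/mL is = 0.25 μg/mL — Intermediate
Susceptible: 2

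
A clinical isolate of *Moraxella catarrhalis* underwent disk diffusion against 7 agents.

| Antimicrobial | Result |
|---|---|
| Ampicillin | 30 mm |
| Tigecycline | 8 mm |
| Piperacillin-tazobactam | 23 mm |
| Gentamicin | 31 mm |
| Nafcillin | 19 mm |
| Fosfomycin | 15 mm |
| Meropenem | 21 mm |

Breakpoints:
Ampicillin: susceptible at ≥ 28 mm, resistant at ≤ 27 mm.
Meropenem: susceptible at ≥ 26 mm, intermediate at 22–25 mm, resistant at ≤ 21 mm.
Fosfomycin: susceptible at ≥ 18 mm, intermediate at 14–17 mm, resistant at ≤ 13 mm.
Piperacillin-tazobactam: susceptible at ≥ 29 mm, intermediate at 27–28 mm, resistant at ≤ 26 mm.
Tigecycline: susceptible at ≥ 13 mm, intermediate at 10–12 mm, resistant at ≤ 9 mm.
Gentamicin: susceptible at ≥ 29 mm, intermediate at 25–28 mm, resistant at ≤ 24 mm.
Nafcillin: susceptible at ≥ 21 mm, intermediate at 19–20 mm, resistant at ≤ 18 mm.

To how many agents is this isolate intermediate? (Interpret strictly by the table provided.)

Ampicillin (30 mm) ≥ 28 mm → S
Tigecycline: 8 mm is ≤ 9 mm — Resistant
Piperacillin-tazobactam (23 mm) ≤ 26 mm → resistant
Gentamicin 31 mm: ≥ 29 mm — S
Nafcillin: 19 mm is in 19–20 mm → Intermediate
Fosfomycin (15 mm) in 14–17 mm → I
Meropenem: 21 mm is ≤ 21 mm ⇒ R
Intermediate: 2

2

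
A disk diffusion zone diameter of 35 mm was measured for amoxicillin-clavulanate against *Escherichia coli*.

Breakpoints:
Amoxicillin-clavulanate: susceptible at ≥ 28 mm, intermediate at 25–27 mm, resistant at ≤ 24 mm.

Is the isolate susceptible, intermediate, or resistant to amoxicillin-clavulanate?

S

Amoxicillin-clavulanate (35 mm) ≥ 28 mm — susceptible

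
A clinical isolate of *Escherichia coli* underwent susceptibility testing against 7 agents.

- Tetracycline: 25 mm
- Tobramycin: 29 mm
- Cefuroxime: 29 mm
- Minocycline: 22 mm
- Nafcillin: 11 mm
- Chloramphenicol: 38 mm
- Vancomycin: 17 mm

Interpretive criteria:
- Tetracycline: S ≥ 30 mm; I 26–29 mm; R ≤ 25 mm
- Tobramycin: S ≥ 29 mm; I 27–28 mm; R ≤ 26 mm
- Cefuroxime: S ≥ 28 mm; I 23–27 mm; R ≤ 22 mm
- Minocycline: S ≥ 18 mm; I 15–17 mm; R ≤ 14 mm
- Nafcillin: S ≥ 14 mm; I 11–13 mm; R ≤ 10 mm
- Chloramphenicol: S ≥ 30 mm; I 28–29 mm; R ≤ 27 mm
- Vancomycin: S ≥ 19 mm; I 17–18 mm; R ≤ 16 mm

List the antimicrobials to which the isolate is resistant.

tetracycline

Tetracycline: 25 mm is ≤ 25 mm ⇒ Resistant
Tobramycin: 29 mm is ≥ 29 mm — S
Cefuroxime (29 mm) ≥ 28 mm → S
Minocycline 22 mm: ≥ 18 mm → Susceptible
Nafcillin 11 mm: in 11–13 mm ⇒ Intermediate
Chloramphenicol 38 mm: ≥ 30 mm → susceptible
Vancomycin (17 mm) in 17–18 mm — I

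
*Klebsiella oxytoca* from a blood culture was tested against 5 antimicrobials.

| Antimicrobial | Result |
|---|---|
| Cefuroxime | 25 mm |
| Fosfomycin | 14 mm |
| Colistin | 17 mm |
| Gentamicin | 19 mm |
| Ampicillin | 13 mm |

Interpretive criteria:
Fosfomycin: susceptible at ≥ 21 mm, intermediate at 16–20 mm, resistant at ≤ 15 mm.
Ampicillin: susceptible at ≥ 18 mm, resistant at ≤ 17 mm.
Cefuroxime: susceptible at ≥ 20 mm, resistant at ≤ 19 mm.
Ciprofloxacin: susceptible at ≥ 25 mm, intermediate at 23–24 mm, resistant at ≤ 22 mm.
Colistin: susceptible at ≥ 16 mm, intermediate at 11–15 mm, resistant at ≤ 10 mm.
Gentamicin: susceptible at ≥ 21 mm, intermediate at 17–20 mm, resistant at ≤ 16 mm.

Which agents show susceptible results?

cefuroxime, colistin

Cefuroxime: 25 mm is ≥ 20 mm → Susceptible
Fosfomycin: 14 mm is ≤ 15 mm — Resistant
Colistin 17 mm: ≥ 16 mm — susceptible
Gentamicin: 19 mm is in 17–20 mm → Intermediate
Ampicillin (13 mm) ≤ 17 mm — R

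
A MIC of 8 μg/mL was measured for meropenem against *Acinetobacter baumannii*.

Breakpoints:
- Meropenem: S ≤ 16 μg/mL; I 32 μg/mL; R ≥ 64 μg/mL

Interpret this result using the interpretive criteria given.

S

Meropenem (8 μg/mL) ≤ 16 μg/mL ⇒ susceptible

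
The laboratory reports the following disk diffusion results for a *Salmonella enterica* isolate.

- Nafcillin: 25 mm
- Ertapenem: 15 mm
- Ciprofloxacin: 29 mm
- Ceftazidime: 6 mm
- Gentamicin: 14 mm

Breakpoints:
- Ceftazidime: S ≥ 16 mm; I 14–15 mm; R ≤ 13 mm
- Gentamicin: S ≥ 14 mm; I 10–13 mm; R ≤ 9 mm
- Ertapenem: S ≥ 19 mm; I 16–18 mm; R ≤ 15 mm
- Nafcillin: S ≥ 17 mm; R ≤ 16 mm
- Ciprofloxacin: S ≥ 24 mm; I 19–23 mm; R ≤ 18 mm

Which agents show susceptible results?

Nafcillin 25 mm: ≥ 17 mm → S
Ertapenem: 15 mm is ≤ 15 mm ⇒ R
Ciprofloxacin 29 mm: ≥ 24 mm — S
Ceftazidime: 6 mm is ≤ 13 mm → resistant
Gentamicin: 14 mm is ≥ 14 mm → Susceptible

nafcillin, ciprofloxacin, gentamicin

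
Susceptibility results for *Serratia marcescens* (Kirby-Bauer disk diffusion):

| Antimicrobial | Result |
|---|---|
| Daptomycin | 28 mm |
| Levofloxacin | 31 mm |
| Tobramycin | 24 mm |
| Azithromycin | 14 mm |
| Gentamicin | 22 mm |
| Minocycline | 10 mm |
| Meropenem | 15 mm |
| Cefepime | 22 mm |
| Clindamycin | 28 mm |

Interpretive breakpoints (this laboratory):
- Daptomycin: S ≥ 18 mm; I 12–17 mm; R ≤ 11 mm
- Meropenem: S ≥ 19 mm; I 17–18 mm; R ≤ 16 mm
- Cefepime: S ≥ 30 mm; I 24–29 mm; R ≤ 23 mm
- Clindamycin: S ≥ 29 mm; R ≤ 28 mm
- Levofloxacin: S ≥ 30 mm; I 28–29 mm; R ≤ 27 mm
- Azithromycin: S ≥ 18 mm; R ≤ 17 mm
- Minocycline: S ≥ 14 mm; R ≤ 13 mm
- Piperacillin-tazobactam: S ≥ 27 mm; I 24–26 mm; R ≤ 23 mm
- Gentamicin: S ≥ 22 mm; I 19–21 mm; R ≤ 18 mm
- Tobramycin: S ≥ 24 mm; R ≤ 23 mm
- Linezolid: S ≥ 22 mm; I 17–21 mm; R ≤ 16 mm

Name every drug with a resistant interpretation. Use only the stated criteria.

azithromycin, minocycline, meropenem, cefepime, clindamycin

Daptomycin: 28 mm is ≥ 18 mm → susceptible
Levofloxacin: 31 mm is ≥ 30 mm → Susceptible
Tobramycin (24 mm) ≥ 24 mm — S
Azithromycin 14 mm: ≤ 17 mm — resistant
Gentamicin (22 mm) ≥ 22 mm — Susceptible
Minocycline: 10 mm is ≤ 13 mm ⇒ R
Meropenem: 15 mm is ≤ 16 mm → Resistant
Cefepime: 22 mm is ≤ 23 mm → resistant
Clindamycin (28 mm) ≤ 28 mm → Resistant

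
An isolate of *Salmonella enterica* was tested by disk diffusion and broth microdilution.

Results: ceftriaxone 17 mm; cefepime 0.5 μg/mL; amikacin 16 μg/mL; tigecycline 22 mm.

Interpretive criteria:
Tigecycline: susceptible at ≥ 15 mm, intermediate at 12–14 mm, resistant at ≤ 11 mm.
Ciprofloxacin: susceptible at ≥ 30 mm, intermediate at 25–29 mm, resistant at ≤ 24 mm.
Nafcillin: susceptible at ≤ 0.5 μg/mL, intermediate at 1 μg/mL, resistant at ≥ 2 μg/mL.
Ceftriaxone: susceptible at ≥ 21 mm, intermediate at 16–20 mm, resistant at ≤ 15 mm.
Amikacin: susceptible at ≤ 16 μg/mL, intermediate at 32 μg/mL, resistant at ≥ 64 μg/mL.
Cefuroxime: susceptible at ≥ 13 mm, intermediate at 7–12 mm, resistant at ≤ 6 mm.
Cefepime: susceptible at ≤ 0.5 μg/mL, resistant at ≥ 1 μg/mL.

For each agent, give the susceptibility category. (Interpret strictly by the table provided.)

Ceftriaxone 17 mm: in 16–20 mm ⇒ Intermediate
Cefepime 0.5 μg/mL: ≤ 0.5 μg/mL — susceptible
Amikacin (16 μg/mL) ≤ 16 μg/mL ⇒ susceptible
Tigecycline: 22 mm is ≥ 15 mm — Susceptible

I, S, S, S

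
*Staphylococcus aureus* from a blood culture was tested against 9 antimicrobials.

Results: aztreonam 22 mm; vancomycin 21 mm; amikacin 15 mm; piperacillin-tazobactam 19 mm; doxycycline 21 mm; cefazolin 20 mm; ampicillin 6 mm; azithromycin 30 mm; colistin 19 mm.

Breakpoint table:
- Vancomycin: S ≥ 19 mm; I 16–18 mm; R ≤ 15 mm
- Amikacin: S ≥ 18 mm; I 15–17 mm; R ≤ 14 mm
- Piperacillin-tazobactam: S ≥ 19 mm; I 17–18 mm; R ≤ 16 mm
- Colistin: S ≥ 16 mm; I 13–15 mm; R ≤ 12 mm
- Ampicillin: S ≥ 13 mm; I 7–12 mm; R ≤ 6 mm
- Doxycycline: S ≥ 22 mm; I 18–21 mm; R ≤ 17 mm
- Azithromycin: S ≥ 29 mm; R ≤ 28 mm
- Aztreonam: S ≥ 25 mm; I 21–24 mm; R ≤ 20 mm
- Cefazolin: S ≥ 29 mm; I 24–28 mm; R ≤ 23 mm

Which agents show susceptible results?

vancomycin, piperacillin-tazobactam, azithromycin, colistin

Aztreonam (22 mm) in 21–24 mm — Intermediate
Vancomycin 21 mm: ≥ 19 mm ⇒ susceptible
Amikacin: 15 mm is in 15–17 mm — Intermediate
Piperacillin-tazobactam 19 mm: ≥ 19 mm ⇒ Susceptible
Doxycycline: 21 mm is in 18–21 mm → intermediate
Cefazolin: 20 mm is ≤ 23 mm ⇒ Resistant
Ampicillin 6 mm: ≤ 6 mm → Resistant
Azithromycin 30 mm: ≥ 29 mm — Susceptible
Colistin 19 mm: ≥ 16 mm — susceptible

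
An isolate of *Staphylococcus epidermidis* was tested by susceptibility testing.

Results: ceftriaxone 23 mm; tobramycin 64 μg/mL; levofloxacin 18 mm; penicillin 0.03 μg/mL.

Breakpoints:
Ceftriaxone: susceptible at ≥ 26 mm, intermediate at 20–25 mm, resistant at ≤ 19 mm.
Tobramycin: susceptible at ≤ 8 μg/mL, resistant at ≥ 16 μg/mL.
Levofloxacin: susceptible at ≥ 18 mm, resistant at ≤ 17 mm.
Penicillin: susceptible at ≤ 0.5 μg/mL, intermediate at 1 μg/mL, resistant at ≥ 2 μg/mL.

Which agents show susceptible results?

Ceftriaxone (23 mm) in 20–25 mm ⇒ I
Tobramycin (64 μg/mL) ≥ 16 μg/mL ⇒ R
Levofloxacin 18 mm: ≥ 18 mm — Susceptible
Penicillin (0.03 μg/mL) ≤ 0.5 μg/mL ⇒ susceptible

levofloxacin, penicillin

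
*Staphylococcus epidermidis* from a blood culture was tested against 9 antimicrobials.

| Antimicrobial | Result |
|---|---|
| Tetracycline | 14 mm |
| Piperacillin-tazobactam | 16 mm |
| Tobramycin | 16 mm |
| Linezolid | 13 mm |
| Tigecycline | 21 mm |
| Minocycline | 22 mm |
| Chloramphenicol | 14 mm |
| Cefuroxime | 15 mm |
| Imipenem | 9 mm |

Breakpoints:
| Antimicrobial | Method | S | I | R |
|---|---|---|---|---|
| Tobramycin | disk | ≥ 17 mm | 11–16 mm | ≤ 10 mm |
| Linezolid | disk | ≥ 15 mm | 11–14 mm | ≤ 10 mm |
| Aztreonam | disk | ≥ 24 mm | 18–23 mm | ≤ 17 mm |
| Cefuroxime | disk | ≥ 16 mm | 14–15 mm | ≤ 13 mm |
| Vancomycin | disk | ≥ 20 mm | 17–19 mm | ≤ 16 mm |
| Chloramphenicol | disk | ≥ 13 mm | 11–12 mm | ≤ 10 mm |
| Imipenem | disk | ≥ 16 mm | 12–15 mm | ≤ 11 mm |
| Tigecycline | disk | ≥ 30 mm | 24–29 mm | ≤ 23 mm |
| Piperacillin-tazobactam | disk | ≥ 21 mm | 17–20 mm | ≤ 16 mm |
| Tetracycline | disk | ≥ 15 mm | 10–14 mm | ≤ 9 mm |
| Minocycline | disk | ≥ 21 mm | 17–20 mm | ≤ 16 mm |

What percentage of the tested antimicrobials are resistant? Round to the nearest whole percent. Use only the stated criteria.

33%

Tetracycline: 14 mm is in 10–14 mm — Intermediate
Piperacillin-tazobactam (16 mm) ≤ 16 mm → Resistant
Tobramycin: 16 mm is in 11–16 mm → I
Linezolid 13 mm: in 11–14 mm → I
Tigecycline 21 mm: ≤ 23 mm — Resistant
Minocycline 22 mm: ≥ 21 mm ⇒ Susceptible
Chloramphenicol: 14 mm is ≥ 13 mm ⇒ Susceptible
Cefuroxime (15 mm) in 14–15 mm → intermediate
Imipenem (9 mm) ≤ 11 mm → Resistant
Resistant: 3/9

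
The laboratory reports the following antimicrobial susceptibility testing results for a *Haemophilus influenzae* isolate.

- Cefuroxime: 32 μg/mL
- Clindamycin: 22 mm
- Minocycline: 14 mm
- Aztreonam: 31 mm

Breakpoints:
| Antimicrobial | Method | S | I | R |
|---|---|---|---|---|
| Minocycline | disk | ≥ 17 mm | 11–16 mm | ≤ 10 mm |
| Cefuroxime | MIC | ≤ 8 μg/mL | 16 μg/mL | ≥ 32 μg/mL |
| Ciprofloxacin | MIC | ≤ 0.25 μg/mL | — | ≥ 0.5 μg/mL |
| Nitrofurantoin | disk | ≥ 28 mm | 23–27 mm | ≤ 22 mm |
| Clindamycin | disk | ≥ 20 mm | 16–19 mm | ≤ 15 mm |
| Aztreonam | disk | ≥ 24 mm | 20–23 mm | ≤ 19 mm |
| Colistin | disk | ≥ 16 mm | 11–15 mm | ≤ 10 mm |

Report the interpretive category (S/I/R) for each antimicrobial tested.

R, S, I, S

Cefuroxime: 32 μg/mL is ≥ 32 μg/mL ⇒ resistant
Clindamycin 22 mm: ≥ 20 mm — S
Minocycline 14 mm: in 11–16 mm ⇒ intermediate
Aztreonam (31 mm) ≥ 24 mm → S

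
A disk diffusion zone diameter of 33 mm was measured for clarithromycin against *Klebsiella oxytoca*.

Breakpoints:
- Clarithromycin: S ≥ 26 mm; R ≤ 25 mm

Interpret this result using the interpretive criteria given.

S

Clarithromycin (33 mm) ≥ 26 mm → susceptible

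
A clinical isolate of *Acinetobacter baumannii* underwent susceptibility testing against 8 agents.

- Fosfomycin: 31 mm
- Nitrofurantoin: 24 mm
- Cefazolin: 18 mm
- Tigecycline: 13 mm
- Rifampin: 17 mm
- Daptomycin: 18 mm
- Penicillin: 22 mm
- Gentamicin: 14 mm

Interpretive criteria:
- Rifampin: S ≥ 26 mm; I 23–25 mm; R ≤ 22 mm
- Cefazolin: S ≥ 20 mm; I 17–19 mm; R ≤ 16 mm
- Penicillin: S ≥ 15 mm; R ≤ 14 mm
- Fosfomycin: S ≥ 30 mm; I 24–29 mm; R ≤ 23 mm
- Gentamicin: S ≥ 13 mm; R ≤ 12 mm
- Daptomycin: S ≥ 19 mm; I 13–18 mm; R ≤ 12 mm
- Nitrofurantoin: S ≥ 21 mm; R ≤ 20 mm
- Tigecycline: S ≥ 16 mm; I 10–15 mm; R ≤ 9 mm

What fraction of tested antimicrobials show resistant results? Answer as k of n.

1 of 8

Fosfomycin (31 mm) ≥ 30 mm ⇒ susceptible
Nitrofurantoin: 24 mm is ≥ 21 mm — S
Cefazolin 18 mm: in 17–19 mm → I
Tigecycline: 13 mm is in 10–15 mm — intermediate
Rifampin (17 mm) ≤ 22 mm → R
Daptomycin: 18 mm is in 13–18 mm — I
Penicillin (22 mm) ≥ 15 mm — Susceptible
Gentamicin: 14 mm is ≥ 13 mm → susceptible
Resistant: 1/8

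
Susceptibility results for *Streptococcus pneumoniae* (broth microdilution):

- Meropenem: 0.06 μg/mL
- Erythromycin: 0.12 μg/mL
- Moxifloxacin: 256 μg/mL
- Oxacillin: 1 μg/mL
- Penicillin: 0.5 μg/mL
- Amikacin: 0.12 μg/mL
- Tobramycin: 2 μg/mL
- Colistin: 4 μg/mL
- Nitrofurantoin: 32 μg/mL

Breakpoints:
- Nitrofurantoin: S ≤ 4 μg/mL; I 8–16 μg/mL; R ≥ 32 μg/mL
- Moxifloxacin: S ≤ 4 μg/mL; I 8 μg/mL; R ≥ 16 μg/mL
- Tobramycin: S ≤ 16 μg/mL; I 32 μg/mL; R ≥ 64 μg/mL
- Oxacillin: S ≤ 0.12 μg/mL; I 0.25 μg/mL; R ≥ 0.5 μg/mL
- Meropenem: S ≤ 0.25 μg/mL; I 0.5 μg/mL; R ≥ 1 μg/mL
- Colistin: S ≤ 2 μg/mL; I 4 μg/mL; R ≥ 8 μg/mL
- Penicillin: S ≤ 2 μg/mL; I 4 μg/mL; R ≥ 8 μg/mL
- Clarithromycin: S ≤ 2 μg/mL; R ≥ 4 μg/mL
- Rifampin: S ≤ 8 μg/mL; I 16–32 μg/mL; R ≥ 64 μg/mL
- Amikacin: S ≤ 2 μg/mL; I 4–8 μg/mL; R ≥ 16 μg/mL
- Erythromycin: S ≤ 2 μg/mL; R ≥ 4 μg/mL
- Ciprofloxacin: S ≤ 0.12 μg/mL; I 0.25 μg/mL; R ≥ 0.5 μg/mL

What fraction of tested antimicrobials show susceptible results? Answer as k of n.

5 of 9

Meropenem: 0.06 μg/mL is ≤ 0.25 μg/mL → susceptible
Erythromycin (0.12 μg/mL) ≤ 2 μg/mL → S
Moxifloxacin (256 μg/mL) ≥ 16 μg/mL → resistant
Oxacillin (1 μg/mL) ≥ 0.5 μg/mL → Resistant
Penicillin (0.5 μg/mL) ≤ 2 μg/mL → Susceptible
Amikacin 0.12 μg/mL: ≤ 2 μg/mL — S
Tobramycin: 2 μg/mL is ≤ 16 μg/mL ⇒ S
Colistin: 4 μg/mL is = 4 μg/mL — I
Nitrofurantoin: 32 μg/mL is ≥ 32 μg/mL → resistant
Susceptible: 5/9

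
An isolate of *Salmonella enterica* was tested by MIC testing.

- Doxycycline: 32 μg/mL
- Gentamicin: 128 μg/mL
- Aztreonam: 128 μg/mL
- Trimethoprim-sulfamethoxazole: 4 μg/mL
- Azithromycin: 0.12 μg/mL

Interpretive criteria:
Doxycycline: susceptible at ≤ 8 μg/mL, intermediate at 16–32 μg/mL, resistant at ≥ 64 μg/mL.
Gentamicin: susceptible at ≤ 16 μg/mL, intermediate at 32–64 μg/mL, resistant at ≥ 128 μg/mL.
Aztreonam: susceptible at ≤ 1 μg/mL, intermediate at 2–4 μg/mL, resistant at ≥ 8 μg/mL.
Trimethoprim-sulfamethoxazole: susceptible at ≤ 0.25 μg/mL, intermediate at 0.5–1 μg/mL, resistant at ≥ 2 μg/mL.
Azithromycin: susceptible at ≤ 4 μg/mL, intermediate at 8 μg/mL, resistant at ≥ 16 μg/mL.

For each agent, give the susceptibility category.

Doxycycline 32 μg/mL: in 16–32 μg/mL — I
Gentamicin: 128 μg/mL is ≥ 128 μg/mL — Resistant
Aztreonam: 128 μg/mL is ≥ 8 μg/mL ⇒ R
Trimethoprim-sulfamethoxazole: 4 μg/mL is ≥ 2 μg/mL → Resistant
Azithromycin: 0.12 μg/mL is ≤ 4 μg/mL ⇒ S

I, R, R, R, S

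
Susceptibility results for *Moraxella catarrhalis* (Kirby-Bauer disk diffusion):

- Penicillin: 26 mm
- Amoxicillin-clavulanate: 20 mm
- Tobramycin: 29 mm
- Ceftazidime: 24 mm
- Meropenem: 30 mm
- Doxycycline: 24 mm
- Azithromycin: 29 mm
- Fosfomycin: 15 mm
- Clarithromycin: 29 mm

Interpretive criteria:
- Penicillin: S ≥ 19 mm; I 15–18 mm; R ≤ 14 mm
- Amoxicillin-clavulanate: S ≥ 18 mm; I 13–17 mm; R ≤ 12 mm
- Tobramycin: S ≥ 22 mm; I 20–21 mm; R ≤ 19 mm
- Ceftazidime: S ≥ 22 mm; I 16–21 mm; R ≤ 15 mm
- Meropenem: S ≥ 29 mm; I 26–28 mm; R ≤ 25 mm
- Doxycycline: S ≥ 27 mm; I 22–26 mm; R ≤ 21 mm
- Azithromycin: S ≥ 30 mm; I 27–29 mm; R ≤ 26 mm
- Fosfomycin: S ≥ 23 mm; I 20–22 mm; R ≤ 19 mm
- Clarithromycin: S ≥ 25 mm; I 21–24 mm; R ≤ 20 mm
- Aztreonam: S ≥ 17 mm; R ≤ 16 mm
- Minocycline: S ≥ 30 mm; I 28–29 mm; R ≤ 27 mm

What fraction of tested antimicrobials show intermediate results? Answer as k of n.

2 of 9

Penicillin: 26 mm is ≥ 19 mm — S
Amoxicillin-clavulanate (20 mm) ≥ 18 mm ⇒ Susceptible
Tobramycin (29 mm) ≥ 22 mm — S
Ceftazidime (24 mm) ≥ 22 mm — susceptible
Meropenem: 30 mm is ≥ 29 mm ⇒ Susceptible
Doxycycline: 24 mm is in 22–26 mm — Intermediate
Azithromycin 29 mm: in 27–29 mm — intermediate
Fosfomycin (15 mm) ≤ 19 mm ⇒ resistant
Clarithromycin 29 mm: ≥ 25 mm → susceptible
Intermediate: 2/9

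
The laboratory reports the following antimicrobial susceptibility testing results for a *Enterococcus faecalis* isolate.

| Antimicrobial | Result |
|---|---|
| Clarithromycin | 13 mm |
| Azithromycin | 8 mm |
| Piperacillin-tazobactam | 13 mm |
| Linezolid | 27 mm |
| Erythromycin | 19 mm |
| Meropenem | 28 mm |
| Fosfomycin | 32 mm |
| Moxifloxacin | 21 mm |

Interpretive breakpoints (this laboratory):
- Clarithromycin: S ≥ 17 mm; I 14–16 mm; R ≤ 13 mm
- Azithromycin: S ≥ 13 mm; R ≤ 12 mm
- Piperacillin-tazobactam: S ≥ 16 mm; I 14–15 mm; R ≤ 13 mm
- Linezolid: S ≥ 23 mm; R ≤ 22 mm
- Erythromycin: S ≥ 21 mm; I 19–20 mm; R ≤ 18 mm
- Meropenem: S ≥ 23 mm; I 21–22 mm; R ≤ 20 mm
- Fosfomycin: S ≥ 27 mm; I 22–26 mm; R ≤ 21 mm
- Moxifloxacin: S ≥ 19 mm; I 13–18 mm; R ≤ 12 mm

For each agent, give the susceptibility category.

Clarithromycin 13 mm: ≤ 13 mm → resistant
Azithromycin (8 mm) ≤ 12 mm ⇒ R
Piperacillin-tazobactam 13 mm: ≤ 13 mm ⇒ Resistant
Linezolid (27 mm) ≥ 23 mm ⇒ susceptible
Erythromycin: 19 mm is in 19–20 mm → I
Meropenem: 28 mm is ≥ 23 mm → S
Fosfomycin 32 mm: ≥ 27 mm ⇒ susceptible
Moxifloxacin 21 mm: ≥ 19 mm ⇒ S

R, R, R, S, I, S, S, S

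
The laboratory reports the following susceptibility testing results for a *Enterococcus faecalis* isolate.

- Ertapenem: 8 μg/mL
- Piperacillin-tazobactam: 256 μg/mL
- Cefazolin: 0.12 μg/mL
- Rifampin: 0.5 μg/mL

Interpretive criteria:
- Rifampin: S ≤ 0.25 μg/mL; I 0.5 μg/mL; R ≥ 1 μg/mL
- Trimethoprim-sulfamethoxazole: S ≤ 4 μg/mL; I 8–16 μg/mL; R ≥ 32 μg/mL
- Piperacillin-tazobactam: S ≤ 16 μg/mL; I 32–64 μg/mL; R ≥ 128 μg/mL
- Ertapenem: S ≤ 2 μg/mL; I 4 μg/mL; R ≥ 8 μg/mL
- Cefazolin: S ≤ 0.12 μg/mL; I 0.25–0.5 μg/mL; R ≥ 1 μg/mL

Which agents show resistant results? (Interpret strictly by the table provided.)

Ertapenem: 8 μg/mL is ≥ 8 μg/mL — Resistant
Piperacillin-tazobactam (256 μg/mL) ≥ 128 μg/mL → Resistant
Cefazolin (0.12 μg/mL) ≤ 0.12 μg/mL → Susceptible
Rifampin: 0.5 μg/mL is = 0.5 μg/mL ⇒ Intermediate

ertapenem, piperacillin-tazobactam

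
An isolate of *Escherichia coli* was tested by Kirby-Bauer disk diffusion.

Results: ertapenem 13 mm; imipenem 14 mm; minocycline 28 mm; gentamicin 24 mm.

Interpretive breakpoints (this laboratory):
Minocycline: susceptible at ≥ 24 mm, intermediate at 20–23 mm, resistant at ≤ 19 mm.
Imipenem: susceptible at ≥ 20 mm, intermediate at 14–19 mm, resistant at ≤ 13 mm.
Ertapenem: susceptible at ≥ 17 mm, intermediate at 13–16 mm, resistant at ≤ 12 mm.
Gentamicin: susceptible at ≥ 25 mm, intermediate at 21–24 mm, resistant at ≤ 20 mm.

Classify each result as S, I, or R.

Ertapenem 13 mm: in 13–16 mm — intermediate
Imipenem: 14 mm is in 14–19 mm ⇒ I
Minocycline: 28 mm is ≥ 24 mm — S
Gentamicin (24 mm) in 21–24 mm → I

I, I, S, I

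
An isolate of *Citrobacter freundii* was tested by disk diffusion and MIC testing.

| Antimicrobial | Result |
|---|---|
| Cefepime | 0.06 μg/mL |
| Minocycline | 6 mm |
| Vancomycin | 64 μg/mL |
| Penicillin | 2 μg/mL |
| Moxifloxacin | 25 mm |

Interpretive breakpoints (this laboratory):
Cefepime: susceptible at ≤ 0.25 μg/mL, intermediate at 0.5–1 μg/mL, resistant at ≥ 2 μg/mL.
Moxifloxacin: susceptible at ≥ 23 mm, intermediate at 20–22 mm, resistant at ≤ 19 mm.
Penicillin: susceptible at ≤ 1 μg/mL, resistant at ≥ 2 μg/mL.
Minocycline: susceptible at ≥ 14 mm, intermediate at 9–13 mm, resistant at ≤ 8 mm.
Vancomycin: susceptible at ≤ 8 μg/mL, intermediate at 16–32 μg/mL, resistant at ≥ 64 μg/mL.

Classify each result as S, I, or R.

S, R, R, R, S

Cefepime: 0.06 μg/mL is ≤ 0.25 μg/mL → Susceptible
Minocycline (6 mm) ≤ 8 mm — R
Vancomycin 64 μg/mL: ≥ 64 μg/mL → resistant
Penicillin 2 μg/mL: ≥ 2 μg/mL ⇒ Resistant
Moxifloxacin: 25 mm is ≥ 23 mm — S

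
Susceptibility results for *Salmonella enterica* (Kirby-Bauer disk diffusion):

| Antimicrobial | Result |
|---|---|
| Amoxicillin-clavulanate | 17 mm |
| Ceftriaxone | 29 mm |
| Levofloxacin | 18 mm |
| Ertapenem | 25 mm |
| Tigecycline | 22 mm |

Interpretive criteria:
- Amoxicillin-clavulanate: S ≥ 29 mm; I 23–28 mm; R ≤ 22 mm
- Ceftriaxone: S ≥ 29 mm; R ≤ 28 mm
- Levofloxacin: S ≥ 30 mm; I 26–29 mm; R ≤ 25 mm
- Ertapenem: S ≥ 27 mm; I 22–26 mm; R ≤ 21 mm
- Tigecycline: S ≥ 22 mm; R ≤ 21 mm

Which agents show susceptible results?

Amoxicillin-clavulanate (17 mm) ≤ 22 mm → Resistant
Ceftriaxone (29 mm) ≥ 29 mm — Susceptible
Levofloxacin: 18 mm is ≤ 25 mm ⇒ R
Ertapenem 25 mm: in 22–26 mm — I
Tigecycline (22 mm) ≥ 22 mm ⇒ susceptible

ceftriaxone, tigecycline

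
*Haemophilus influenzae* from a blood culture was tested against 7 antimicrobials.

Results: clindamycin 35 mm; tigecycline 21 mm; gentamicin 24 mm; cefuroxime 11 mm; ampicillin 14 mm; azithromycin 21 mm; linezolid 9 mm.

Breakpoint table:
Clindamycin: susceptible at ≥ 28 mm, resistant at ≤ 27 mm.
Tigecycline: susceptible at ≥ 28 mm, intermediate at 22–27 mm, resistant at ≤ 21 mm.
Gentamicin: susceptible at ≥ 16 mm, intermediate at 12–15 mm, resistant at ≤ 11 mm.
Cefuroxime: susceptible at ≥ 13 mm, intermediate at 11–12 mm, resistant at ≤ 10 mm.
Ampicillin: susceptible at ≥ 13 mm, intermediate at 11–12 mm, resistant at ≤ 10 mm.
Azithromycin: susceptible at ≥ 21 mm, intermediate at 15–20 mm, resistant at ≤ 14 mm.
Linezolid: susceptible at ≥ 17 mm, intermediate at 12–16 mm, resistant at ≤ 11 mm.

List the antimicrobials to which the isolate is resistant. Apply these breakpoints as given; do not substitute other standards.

Clindamycin: 35 mm is ≥ 28 mm ⇒ S
Tigecycline: 21 mm is ≤ 21 mm ⇒ resistant
Gentamicin (24 mm) ≥ 16 mm → S
Cefuroxime: 11 mm is in 11–12 mm → intermediate
Ampicillin (14 mm) ≥ 13 mm — susceptible
Azithromycin: 21 mm is ≥ 21 mm → Susceptible
Linezolid (9 mm) ≤ 11 mm ⇒ R

tigecycline, linezolid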